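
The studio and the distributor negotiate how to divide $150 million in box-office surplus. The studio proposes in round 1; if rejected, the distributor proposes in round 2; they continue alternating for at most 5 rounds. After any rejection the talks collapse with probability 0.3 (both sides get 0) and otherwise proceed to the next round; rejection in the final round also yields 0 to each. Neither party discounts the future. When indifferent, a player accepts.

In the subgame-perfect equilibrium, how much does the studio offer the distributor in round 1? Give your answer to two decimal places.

Round 5 (the studio proposes): rejection yields 0 for the distributor; the studio offers 0 and keeps 150.
Round 4 (the distributor proposes): rejecting gives the studio an expected 0.7 × 150 = 105. The distributor offers 105 and keeps 150 − 105 = 45.
Round 3 (the studio proposes): rejecting gives the distributor an expected 0.7 × 45 = 31.5; the studio offers that and keeps 118.5.
Round 2 (the distributor proposes): rejecting gives the studio an expected 0.7 × 118.5 = 82.95. The distributor offers 82.95 and keeps 150 − 82.95 = 67.05.
Round 1 (the studio proposes): rejecting gives the distributor an expected 0.7 × 67.05 = 46.935; the studio offers that and keeps 103.065.

46.94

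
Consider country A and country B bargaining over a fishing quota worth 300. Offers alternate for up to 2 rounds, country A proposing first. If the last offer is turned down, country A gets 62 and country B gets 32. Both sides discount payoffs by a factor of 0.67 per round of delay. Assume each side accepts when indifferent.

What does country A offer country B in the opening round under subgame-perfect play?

Round 2 (country B proposes): country A gets 62 if talks fail, so country B offers 62 and keeps 238.
Round 1 (country A proposes): country B can get 238 next round, worth 0.67 × 238 = 159.46 now, so country A offers 159.46, keeping 140.54.

159.46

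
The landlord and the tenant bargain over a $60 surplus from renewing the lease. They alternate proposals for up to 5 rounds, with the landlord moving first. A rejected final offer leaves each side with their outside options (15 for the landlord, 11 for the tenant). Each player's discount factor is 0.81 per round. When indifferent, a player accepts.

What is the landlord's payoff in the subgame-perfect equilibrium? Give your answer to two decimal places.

Round 5 (the landlord proposes): the tenant gets 11 if talks fail, so the landlord offers 11 and keeps 49.
Round 4 (the tenant proposes): the landlord can get 49 next round, worth 0.81 × 49 = 39.69 now, so the tenant offers 39.69, keeping 20.31.
Round 3 (the landlord proposes): the tenant can get 20.31 next round, worth 0.81 × 20.31 = 16.4511 now, so the landlord offers 16.4511, keeping 43.5489.
Round 2 (the tenant proposes): the landlord can get 43.5489 next round, worth 0.81 × 43.5489 = 35.274609 now, so the tenant offers 35.274609, keeping 24.725391.
Round 1 (the landlord proposes): the tenant can get 24.725391 next round, worth 0.81 × 24.725391 = 20.02756671 now; the landlord offers that and keeps 39.97243329.

39.97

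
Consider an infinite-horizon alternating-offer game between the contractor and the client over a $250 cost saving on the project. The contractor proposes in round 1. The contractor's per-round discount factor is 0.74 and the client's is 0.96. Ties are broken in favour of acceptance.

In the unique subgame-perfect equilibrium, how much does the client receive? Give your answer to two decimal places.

215.47

When the contractor proposes, the client accepts any offer worth at least 0.96 times what the client would get by proposing next round; and vice versa.
This gives x = 250 − 0.96y and y = 250 − 0.74x, where x and y are each side's share when it proposes.
Hence (1 − 0.96·0.74)x = 250(1 − 0.96), i.e. 0.2896·x = 10.
x ≈ 34.5304; the client's share is 250 − x ≈ 215.4696.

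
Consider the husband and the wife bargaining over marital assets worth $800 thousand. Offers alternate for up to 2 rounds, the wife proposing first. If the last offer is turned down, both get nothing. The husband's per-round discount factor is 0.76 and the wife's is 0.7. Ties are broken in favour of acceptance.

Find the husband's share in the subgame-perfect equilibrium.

608

Solve by backward induction from round 2.
Round 2 (the husband proposes): the wife will accept anything ≥ 0, so the husband offers 0 and keeps 800.
Round 1 (the wife proposes): the husband can get 800 next round, worth 0.76 × 800 = 608 now; the wife offers that and keeps 192.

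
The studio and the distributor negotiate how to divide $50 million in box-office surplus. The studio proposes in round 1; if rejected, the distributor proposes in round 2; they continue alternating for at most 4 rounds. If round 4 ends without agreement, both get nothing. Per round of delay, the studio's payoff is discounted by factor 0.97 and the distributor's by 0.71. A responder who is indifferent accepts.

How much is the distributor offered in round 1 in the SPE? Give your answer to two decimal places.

Round 4 (the distributor proposes): the studio will accept anything ≥ 0, so the distributor offers 0 and keeps 50.
Round 3 (the studio proposes): the distributor can get 50 next round, worth 0.71 × 50 = 35.5 now; the studio offers that and keeps 14.5.
Round 2 (the distributor proposes): the studio can get 14.5 next round, worth 0.97 × 14.5 = 14.065 now; the distributor offers that and keeps 35.935.
Round 1 (the studio proposes): the distributor can get 35.935 next round, worth 0.71 × 35.935 = 25.51385 now. The studio offers 25.51385 and keeps 50 − 25.51385 = 24.48615.

25.51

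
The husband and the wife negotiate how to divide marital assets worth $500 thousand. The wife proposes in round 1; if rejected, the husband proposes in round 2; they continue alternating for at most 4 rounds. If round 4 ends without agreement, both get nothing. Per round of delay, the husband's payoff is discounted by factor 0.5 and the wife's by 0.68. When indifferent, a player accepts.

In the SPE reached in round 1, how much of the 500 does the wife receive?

335

Solve by backward induction from round 4.
Round 4 (the husband proposes): the wife will accept anything ≥ 0, so the husband offers 0 and keeps 500.
Round 3 (the wife proposes): the husband can get 500 next round, worth 0.5 × 500 = 250 now. The wife offers 250 and keeps 500 − 250 = 250.
Round 2 (the husband proposes): the wife can get 250 next round, worth 0.68 × 250 = 170 now. The husband offers 170 and keeps 500 − 170 = 330.
Round 1 (the wife proposes): the husband can get 330 next round, worth 0.5 × 330 = 165 now, so the wife offers 165, keeping 335.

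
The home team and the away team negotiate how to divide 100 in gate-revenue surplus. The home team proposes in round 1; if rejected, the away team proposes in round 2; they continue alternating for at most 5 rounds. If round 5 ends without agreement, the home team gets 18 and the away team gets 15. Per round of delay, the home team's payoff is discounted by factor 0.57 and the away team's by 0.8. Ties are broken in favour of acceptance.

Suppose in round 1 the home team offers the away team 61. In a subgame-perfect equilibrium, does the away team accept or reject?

Round 5 (the home team proposes): the away team gets 15 if talks fail, so the home team offers 15 and keeps 85.
Round 4 (the away team proposes): the home team can get 85 next round, worth 0.57 × 85 = 48.45 now, so the away team offers 48.45, keeping 51.55.
Round 3 (the home team proposes): the away team can get 51.55 next round, worth 0.8 × 51.55 = 41.24 now. The home team offers 41.24 and keeps 100 − 41.24 = 58.76.
Round 2 (the away team proposes): the home team can get 58.76 next round, worth 0.57 × 58.76 = 33.4932 now, so the away team offers 33.4932, keeping 66.5068.
So by rejecting in round 1, the away team gets 66.5068 next round, worth 0.8 × 66.5068 = 53.20544 now.
Offer 61 ≥ 53.20544, so the away team accepts.

Accept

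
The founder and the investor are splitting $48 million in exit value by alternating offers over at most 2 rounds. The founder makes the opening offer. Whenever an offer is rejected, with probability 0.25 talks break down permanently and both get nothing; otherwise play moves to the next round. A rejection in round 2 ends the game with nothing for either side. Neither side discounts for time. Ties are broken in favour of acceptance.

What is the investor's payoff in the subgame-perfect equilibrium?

36

Round 2 (the investor proposes): the founder will accept anything ≥ 0, so the investor offers 0 and keeps 48.
Round 1 (the founder proposes): rejecting gives the investor an expected 0.75 × 48 = 36, so the founder offers 36, keeping 12.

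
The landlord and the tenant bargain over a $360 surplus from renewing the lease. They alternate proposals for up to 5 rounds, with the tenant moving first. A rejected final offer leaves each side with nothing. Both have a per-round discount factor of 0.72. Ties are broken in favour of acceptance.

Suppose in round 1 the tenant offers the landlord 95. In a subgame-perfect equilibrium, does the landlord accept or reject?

Reject

Round 5 (the tenant proposes): the landlord will accept anything ≥ 0, so the tenant offers 0 and keeps 360.
Round 4 (the landlord proposes): the tenant can get 360 next round, worth 0.72 × 360 = 259.2 now; the landlord offers that and keeps 100.8.
Round 3 (the tenant proposes): the landlord can get 100.8 next round, worth 0.72 × 100.8 = 72.576 now; the tenant offers that and keeps 287.424.
Round 2 (the landlord proposes): the tenant can get 287.424 next round, worth 0.72 × 287.424 = 206.94528 now, so the landlord offers 206.94528, keeping 153.05472.
So by rejecting in round 1, the landlord gets 153.05472 next round, worth 0.72 × 153.05472 = 110.1993984 now.
Offer 95 < 110.1993984, so the landlord rejects.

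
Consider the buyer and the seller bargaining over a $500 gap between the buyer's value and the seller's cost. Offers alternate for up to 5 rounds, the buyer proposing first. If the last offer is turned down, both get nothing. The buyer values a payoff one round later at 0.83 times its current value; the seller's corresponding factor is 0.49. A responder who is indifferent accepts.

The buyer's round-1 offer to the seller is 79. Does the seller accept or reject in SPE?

Accept

Round 5 (the buyer proposes): rejection yields 0 for the seller; the buyer offers 0 and keeps 500.
Round 4 (the seller proposes): the buyer can get 500 next round, worth 0.83 × 500 = 415 now, so the seller offers 415, keeping 85.
Round 3 (the buyer proposes): the seller can get 85 next round, worth 0.49 × 85 = 41.65 now; the buyer offers that and keeps 458.35.
Round 2 (the seller proposes): the buyer can get 458.35 next round, worth 0.83 × 458.35 = 380.4305 now. The seller offers 380.4305 and keeps 500 − 380.4305 = 119.5695.
So by rejecting in round 1, the seller gets 119.5695 next round, worth 0.49 × 119.5695 = 58.589055 now.
Offer 79 ≥ 58.589055, so the seller accepts.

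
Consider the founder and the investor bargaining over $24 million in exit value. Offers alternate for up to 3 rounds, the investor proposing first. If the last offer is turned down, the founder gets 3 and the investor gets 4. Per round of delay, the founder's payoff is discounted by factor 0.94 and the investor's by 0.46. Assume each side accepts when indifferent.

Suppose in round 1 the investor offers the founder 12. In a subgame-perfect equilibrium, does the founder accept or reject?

Reject

Round 3 (the investor proposes): the founder gets 3 if talks fail, so the investor offers 3 and keeps 21.
Round 2 (the founder proposes): the investor can get 21 next round, worth 0.46 × 21 = 9.66 now, so the founder offers 9.66, keeping 14.34.
So by rejecting in round 1, the founder gets 14.34 next round, worth 0.94 × 14.34 = 13.4796 now.
Offer 12 < 13.4796, so the founder rejects.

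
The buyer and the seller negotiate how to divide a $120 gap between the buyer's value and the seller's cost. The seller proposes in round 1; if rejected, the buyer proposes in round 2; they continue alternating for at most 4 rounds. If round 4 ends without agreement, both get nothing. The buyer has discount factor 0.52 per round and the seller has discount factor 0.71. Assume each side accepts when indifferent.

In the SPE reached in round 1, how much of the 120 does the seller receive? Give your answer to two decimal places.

78.87

Round 4 (the buyer proposes): rejection yields 0 for the seller; the buyer offers 0 and keeps 120.
Round 3 (the seller proposes): the buyer can get 120 next round, worth 0.52 × 120 = 62.4 now; the seller offers that and keeps 57.6.
Round 2 (the buyer proposes): the seller can get 57.6 next round, worth 0.71 × 57.6 = 40.896 now; the buyer offers that and keeps 79.104.
Round 1 (the seller proposes): the buyer can get 79.104 next round, worth 0.52 × 79.104 = 41.13408 now. The seller offers 41.13408 and keeps 120 − 41.13408 = 78.86592.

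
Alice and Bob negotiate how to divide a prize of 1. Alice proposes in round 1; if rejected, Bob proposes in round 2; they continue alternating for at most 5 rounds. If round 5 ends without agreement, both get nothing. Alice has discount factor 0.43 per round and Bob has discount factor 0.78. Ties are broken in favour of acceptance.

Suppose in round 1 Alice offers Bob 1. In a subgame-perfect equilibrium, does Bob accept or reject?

Accept

Work out Bob's continuation value if the offer is rejected.
Round 5 (Alice proposes): Bob will accept anything ≥ 0, so Alice offers 0 and keeps 1.
Round 4 (Bob proposes): Alice can get 1 next round, worth 0.43 × 1 = 0.43 now, so Bob offers 0.43, keeping 0.57.
Round 3 (Alice proposes): Bob can get 0.57 next round, worth 0.78 × 0.57 = 0.4446 now, so Alice offers 0.4446, keeping 0.5554.
Round 2 (Bob proposes): Alice can get 0.5554 next round, worth 0.43 × 0.5554 = 0.238822 now, so Bob offers 0.238822, keeping 0.761178.
So by rejecting in round 1, Bob gets 0.761178 next round, worth 0.78 × 0.761178 = 0.59371884 now.
Offer 1 ≥ 0.59371884, so Bob accepts.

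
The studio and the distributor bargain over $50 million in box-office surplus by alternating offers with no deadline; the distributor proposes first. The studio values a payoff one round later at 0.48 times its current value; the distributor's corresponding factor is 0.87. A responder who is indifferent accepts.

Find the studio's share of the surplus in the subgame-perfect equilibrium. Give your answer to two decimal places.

In a stationary SPE each proposer offers the other exactly their discounted continuation value.
If the distributor keeps x when proposing and the studio keeps y when proposing, then x = 50 − 0.48y and y = 50 − 0.87x.
Solving: x = 50(1 − 0.48) / (1 − 0.87·0.48) = 26 / 0.5824 ≈ 44.6429.
The studio gets 50 − 44.6429 ≈ 5.3571.

5.36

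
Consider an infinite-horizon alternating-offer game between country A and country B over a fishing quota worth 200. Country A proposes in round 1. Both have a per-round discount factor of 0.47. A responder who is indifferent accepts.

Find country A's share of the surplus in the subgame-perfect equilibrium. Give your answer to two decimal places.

136.05

In a stationary SPE each proposer offers the other exactly their discounted continuation value.
If country A keeps x when proposing and country B keeps y when proposing, then x = 200 − 0.47y and y = 200 − 0.47x.
Solving: x = 200(1 − 0.47) / (1 − 0.47·0.47) = 106 / 0.7791 ≈ 136.0544.
Country B gets 200 − 136.0544 ≈ 63.9456.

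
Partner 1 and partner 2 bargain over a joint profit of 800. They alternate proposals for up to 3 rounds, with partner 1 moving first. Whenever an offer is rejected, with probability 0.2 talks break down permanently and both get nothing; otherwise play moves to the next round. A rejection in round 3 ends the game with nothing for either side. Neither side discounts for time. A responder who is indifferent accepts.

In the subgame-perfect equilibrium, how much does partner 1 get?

672

Round 3 (partner 1 proposes): partner 2 will accept anything ≥ 0, so partner 1 offers 0 and keeps 800.
Round 2 (partner 2 proposes): rejecting gives partner 1 an expected 0.8 × 800 = 640, so partner 2 offers 640, keeping 160.
Round 1 (partner 1 proposes): rejecting gives partner 2 an expected 0.8 × 160 = 128, so partner 1 offers 128, keeping 672.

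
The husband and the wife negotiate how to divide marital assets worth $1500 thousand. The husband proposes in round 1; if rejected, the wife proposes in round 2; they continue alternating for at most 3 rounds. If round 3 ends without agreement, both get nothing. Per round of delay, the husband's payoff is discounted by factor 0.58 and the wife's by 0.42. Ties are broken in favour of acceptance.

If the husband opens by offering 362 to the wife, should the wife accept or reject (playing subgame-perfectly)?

Work out the wife's continuation value if the offer is rejected.
Round 3 (the husband proposes): the wife will accept anything ≥ 0, so the husband offers 0 and keeps 1500.
Round 2 (the wife proposes): the husband can get 1500 next round, worth 0.58 × 1500 = 870 now, so the wife offers 870, keeping 630.
So by rejecting in round 1, the wife gets 630 next round, worth 0.42 × 630 = 264.6 now.
Offer 362 ≥ 264.6, so the wife accepts.

Accept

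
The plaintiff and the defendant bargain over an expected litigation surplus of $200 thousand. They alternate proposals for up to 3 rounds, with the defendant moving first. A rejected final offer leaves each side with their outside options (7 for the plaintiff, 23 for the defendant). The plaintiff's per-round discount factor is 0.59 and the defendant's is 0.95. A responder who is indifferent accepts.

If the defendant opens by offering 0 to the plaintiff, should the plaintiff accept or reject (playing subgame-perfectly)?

Round 3 (the defendant proposes): the plaintiff gets 7 if talks fail, so the defendant offers 7 and keeps 193.
Round 2 (the plaintiff proposes): the defendant can get 193 next round, worth 0.95 × 193 = 183.35 now. The plaintiff offers 183.35 and keeps 200 − 183.35 = 16.65.
So by rejecting in round 1, the plaintiff gets 16.65 next round, worth 0.59 × 16.65 = 9.8235 now.
Offer 0 < 9.8235, so the plaintiff rejects.

Reject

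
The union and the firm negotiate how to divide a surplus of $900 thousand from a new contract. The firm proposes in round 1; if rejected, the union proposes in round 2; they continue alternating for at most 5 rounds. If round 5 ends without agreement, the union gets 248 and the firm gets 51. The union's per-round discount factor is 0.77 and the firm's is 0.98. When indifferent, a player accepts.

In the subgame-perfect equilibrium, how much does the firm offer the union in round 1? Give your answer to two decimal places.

Work backward from the last round.
Round 5 (the firm proposes): the union gets 248 if talks fail, so the firm offers 248 and keeps 652.
Round 4 (the union proposes): the firm can get 652 next round, worth 0.98 × 652 = 638.96 now; the union offers that and keeps 261.04.
Round 3 (the firm proposes): the union can get 261.04 next round, worth 0.77 × 261.04 = 201.0008 now; the firm offers that and keeps 698.9992.
Round 2 (the union proposes): the firm can get 698.9992 next round, worth 0.98 × 698.9992 = 685.019216 now, so the union offers 685.019216, keeping 214.980784.
Round 1 (the firm proposes): the union can get 214.980784 next round, worth 0.77 × 214.980784 = 165.53520368 now. The firm offers 165.53520368 and keeps 900 − 165.53520368 = 734.46479632.

165.54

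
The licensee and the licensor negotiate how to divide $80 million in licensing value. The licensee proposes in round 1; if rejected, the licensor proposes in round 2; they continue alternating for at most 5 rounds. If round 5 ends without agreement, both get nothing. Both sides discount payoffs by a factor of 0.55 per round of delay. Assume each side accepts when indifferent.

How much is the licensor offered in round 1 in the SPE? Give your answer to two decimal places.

25.79

Round 5 (the licensee proposes): rejection yields 0 for the licensor; the licensee offers 0 and keeps 80.
Round 4 (the licensor proposes): the licensee can get 80 next round, worth 0.55 × 80 = 44 now, so the licensor offers 44, keeping 36.
Round 3 (the licensee proposes): the licensor can get 36 next round, worth 0.55 × 36 = 19.8 now. The licensee offers 19.8 and keeps 80 − 19.8 = 60.2.
Round 2 (the licensor proposes): the licensee can get 60.2 next round, worth 0.55 × 60.2 = 33.11 now; the licensor offers that and keeps 46.89.
Round 1 (the licensee proposes): the licensor can get 46.89 next round, worth 0.55 × 46.89 = 25.7895 now. The licensee offers 25.7895 and keeps 80 − 25.7895 = 54.2105.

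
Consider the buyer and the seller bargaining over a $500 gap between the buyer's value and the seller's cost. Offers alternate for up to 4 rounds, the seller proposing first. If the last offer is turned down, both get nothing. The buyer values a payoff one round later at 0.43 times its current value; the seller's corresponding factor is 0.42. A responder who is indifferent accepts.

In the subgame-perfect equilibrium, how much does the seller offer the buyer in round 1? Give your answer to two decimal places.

163.53

Round 4 (the buyer proposes): rejection yields 0 for the seller; the buyer offers 0 and keeps 500.
Round 3 (the seller proposes): the buyer can get 500 next round, worth 0.43 × 500 = 215 now; the seller offers that and keeps 285.
Round 2 (the buyer proposes): the seller can get 285 next round, worth 0.42 × 285 = 119.7 now. The buyer offers 119.7 and keeps 500 − 119.7 = 380.3.
Round 1 (the seller proposes): the buyer can get 380.3 next round, worth 0.43 × 380.3 = 163.529 now; the seller offers that and keeps 336.471.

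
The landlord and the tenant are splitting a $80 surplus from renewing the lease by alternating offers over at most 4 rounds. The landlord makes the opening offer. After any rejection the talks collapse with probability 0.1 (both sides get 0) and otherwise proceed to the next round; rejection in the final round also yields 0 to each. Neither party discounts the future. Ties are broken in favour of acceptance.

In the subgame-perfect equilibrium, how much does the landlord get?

14.48

By backward induction:
Round 4 (the tenant proposes): rejection yields 0 for the landlord; the tenant offers 0 and keeps 80.
Round 3 (the landlord proposes): rejecting gives the tenant an expected 0.9 × 80 = 72; the landlord offers that and keeps 8.
Round 2 (the tenant proposes): rejecting gives the landlord an expected 0.9 × 8 = 7.2, so the tenant offers 7.2, keeping 72.8.
Round 1 (the landlord proposes): rejecting gives the tenant an expected 0.9 × 72.8 = 65.52. The landlord offers 65.52 and keeps 80 − 65.52 = 14.48.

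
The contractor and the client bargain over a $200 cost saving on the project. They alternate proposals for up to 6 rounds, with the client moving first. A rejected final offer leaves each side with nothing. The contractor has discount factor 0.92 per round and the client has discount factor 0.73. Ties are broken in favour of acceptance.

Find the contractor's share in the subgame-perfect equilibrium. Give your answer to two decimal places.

Round 6 (the contractor proposes): rejection yields 0 for the client; the contractor offers 0 and keeps 200.
Round 5 (the client proposes): the contractor can get 200 next round, worth 0.92 × 200 = 184 now, so the client offers 184, keeping 16.
Round 4 (the contractor proposes): the client can get 16 next round, worth 0.73 × 16 = 11.68 now; the contractor offers that and keeps 188.32.
Round 3 (the client proposes): the contractor can get 188.32 next round, worth 0.92 × 188.32 = 173.2544 now. The client offers 173.2544 and keeps 200 − 173.2544 = 26.7456.
Round 2 (the contractor proposes): the client can get 26.7456 next round, worth 0.73 × 26.7456 = 19.524288 now, so the contractor offers 19.524288, keeping 180.475712.
Round 1 (the client proposes): the contractor can get 180.475712 next round, worth 0.92 × 180.475712 = 166.03765504 now. The client offers 166.03765504 and keeps 200 − 166.03765504 = 33.96234496.

166.04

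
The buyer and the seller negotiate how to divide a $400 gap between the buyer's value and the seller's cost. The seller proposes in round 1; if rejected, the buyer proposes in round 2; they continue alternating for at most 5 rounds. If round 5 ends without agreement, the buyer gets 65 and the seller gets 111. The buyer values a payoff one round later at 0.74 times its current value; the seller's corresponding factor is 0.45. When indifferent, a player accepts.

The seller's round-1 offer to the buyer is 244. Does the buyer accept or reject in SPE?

Work out the buyer's continuation value if the offer is rejected.
Round 5 (the seller proposes): the buyer gets 65 if talks fail, so the seller offers 65 and keeps 335.
Round 4 (the buyer proposes): the seller can get 335 next round, worth 0.45 × 335 = 150.75 now. The buyer offers 150.75 and keeps 400 − 150.75 = 249.25.
Round 3 (the seller proposes): the buyer can get 249.25 next round, worth 0.74 × 249.25 = 184.445 now. The seller offers 184.445 and keeps 400 − 184.445 = 215.555.
Round 2 (the buyer proposes): the seller can get 215.555 next round, worth 0.45 × 215.555 = 96.99975 now. The buyer offers 96.99975 and keeps 400 − 96.99975 = 303.00025.
So by rejecting in round 1, the buyer gets 303.00025 next round, worth 0.74 × 303.00025 = 224.220185 now.
Offer 244 ≥ 224.220185, so the buyer accepts.

Accept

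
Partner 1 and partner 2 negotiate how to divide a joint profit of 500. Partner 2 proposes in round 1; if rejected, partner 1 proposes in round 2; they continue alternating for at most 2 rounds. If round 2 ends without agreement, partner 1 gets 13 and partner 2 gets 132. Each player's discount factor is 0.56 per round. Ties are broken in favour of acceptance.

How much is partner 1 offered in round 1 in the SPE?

Solve by backward induction from round 2.
Round 2 (partner 1 proposes): partner 2 gets 132 if talks fail, so partner 1 offers 132 and keeps 368.
Round 1 (partner 2 proposes): partner 1 can get 368 next round, worth 0.56 × 368 = 206.08 now; partner 2 offers that and keeps 293.92.

206.08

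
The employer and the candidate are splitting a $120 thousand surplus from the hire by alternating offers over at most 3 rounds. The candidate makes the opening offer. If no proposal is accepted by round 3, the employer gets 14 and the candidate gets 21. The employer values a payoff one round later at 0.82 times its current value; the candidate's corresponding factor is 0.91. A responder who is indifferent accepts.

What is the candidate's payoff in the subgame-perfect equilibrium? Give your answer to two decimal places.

100.70

By backward induction:
Round 3 (the candidate proposes): the employer gets 14 if talks fail, so the candidate offers 14 and keeps 106.
Round 2 (the employer proposes): the candidate can get 106 next round, worth 0.91 × 106 = 96.46 now, so the employer offers 96.46, keeping 23.54.
Round 1 (the candidate proposes): the employer can get 23.54 next round, worth 0.82 × 23.54 = 19.3028 now. The candidate offers 19.3028 and keeps 120 − 19.3028 = 100.6972.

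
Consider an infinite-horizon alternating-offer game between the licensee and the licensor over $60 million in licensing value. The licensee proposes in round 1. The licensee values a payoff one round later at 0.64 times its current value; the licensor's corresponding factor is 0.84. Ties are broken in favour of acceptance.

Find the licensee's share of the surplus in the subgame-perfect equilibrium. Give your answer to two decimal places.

In a stationary SPE each proposer offers the other exactly their discounted continuation value.
If the licensee keeps x when proposing and the licensor keeps y when proposing, then x = 60 − 0.84y and y = 60 − 0.64x.
Solving: x = 60(1 − 0.84) / (1 − 0.64·0.84) = 9.6 / 0.4624 ≈ 20.7612.
The licensor gets 60 − 20.7612 ≈ 39.2388.

20.76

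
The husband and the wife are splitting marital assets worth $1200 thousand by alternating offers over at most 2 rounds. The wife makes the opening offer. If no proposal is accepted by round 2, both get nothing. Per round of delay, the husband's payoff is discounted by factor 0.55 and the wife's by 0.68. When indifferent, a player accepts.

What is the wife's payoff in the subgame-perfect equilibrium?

540

By backward induction:
Round 2 (the husband proposes): rejection yields 0 for the wife; the husband offers 0 and keeps 1200.
Round 1 (the wife proposes): the husband can get 1200 next round, worth 0.55 × 1200 = 660 now, so the wife offers 660, keeping 540.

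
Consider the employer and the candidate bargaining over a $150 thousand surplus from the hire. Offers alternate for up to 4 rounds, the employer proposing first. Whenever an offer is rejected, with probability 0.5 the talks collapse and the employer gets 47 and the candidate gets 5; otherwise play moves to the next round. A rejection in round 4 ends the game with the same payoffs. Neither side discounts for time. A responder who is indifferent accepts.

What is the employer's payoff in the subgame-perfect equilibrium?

Round 4 (the candidate proposes): the employer gets 47 if talks fail, so the candidate offers 47 and keeps 103.
Round 3 (the employer proposes): rejecting gives the candidate an expected 0.5 × 103 + 0.5 × 5 = 54; the employer offers that and keeps 96.
Round 2 (the candidate proposes): rejecting gives the employer an expected 0.5 × 96 + 0.5 × 47 = 71.5, so the candidate offers 71.5, keeping 78.5.
Round 1 (the employer proposes): rejecting gives the candidate an expected 0.5 × 78.5 + 0.5 × 5 = 41.75; the employer offers that and keeps 108.25.

108.25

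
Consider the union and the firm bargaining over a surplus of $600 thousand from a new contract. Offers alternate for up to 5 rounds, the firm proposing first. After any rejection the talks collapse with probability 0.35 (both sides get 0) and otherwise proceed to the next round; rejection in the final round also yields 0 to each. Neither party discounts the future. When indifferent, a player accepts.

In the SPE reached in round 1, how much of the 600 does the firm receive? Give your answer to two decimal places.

405.83

By backward induction:
Round 5 (the firm proposes): the union will accept anything ≥ 0, so the firm offers 0 and keeps 600.
Round 4 (the union proposes): rejecting gives the firm an expected 0.65 × 600 = 390, so the union offers 390, keeping 210.
Round 3 (the firm proposes): rejecting gives the union an expected 0.65 × 210 = 136.5, so the firm offers 136.5, keeping 463.5.
Round 2 (the union proposes): rejecting gives the firm an expected 0.65 × 463.5 = 301.275; the union offers that and keeps 298.725.
Round 1 (the firm proposes): rejecting gives the union an expected 0.65 × 298.725 = 194.17125; the firm offers that and keeps 405.82875.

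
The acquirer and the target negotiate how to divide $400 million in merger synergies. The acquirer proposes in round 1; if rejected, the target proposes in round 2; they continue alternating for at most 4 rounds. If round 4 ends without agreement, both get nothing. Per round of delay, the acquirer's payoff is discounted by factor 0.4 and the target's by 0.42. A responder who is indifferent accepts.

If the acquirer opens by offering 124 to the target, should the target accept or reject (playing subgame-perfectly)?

Work out the target's continuation value if the offer is rejected.
Round 4 (the target proposes): the acquirer will accept anything ≥ 0, so the target offers 0 and keeps 400.
Round 3 (the acquirer proposes): the target can get 400 next round, worth 0.42 × 400 = 168 now, so the acquirer offers 168, keeping 232.
Round 2 (the target proposes): the acquirer can get 232 next round, worth 0.4 × 232 = 92.8 now, so the target offers 92.8, keeping 307.2.
So by rejecting in round 1, the target gets 307.2 next round, worth 0.42 × 307.2 = 129.024 now.
Offer 124 < 129.024, so the target rejects.

Reject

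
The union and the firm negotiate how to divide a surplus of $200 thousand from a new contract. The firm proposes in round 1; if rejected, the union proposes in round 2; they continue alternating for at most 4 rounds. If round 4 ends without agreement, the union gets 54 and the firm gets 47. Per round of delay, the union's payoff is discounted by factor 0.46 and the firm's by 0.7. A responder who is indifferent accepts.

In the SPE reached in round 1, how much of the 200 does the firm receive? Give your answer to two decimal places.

Round 4 (the union proposes): the firm gets 47 if talks fail, so the union offers 47 and keeps 153.
Round 3 (the firm proposes): the union can get 153 next round, worth 0.46 × 153 = 70.38 now, so the firm offers 70.38, keeping 129.62.
Round 2 (the union proposes): the firm can get 129.62 next round, worth 0.7 × 129.62 = 90.734 now; the union offers that and keeps 109.266.
Round 1 (the firm proposes): the union can get 109.266 next round, worth 0.46 × 109.266 = 50.26236 now, so the firm offers 50.26236, keeping 149.73764.

149.74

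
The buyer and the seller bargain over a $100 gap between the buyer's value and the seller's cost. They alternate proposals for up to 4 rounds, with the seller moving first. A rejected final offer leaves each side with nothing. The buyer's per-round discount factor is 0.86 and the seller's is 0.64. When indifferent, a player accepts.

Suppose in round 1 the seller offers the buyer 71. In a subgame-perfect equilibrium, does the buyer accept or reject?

Reject

Round 4 (the buyer proposes): the seller will accept anything ≥ 0, so the buyer offers 0 and keeps 100.
Round 3 (the seller proposes): the buyer can get 100 next round, worth 0.86 × 100 = 86 now. The seller offers 86 and keeps 100 − 86 = 14.
Round 2 (the buyer proposes): the seller can get 14 next round, worth 0.64 × 14 = 8.96 now. The buyer offers 8.96 and keeps 100 − 8.96 = 91.04.
So by rejecting in round 1, the buyer gets 91.04 next round, worth 0.86 × 91.04 = 78.2944 now.
Offer 71 < 78.2944, so the buyer rejects.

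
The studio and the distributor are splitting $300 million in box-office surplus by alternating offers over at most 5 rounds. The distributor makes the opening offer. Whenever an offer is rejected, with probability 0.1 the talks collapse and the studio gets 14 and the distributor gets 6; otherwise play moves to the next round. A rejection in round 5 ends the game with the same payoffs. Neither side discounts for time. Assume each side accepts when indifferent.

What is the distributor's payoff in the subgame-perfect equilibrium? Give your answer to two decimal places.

Round 5 (the distributor proposes): the studio gets 14 if talks fail, so the distributor offers 14 and keeps 286.
Round 4 (the studio proposes): rejecting gives the distributor an expected 0.9 × 286 + 0.1 × 6 = 258, so the studio offers 258, keeping 42.
Round 3 (the distributor proposes): rejecting gives the studio an expected 0.9 × 42 + 0.1 × 14 = 39.2; the distributor offers that and keeps 260.8.
Round 2 (the studio proposes): rejecting gives the distributor an expected 0.9 × 260.8 + 0.1 × 6 = 235.32, so the studio offers 235.32, keeping 64.68.
Round 1 (the distributor proposes): rejecting gives the studio an expected 0.9 × 64.68 + 0.1 × 14 = 59.612, so the distributor offers 59.612, keeping 240.388.

240.39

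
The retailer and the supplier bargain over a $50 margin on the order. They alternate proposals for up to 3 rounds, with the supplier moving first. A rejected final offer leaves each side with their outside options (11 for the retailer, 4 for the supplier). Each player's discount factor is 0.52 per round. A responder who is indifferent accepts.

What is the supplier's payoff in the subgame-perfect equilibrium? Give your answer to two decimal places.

34.55

Solve by backward induction from round 3.
Round 3 (the supplier proposes): the retailer gets 11 if talks fail, so the supplier offers 11 and keeps 39.
Round 2 (the retailer proposes): the supplier can get 39 next round, worth 0.52 × 39 = 20.28 now, so the retailer offers 20.28, keeping 29.72.
Round 1 (the supplier proposes): the retailer can get 29.72 next round, worth 0.52 × 29.72 = 15.4544 now, so the supplier offers 15.4544, keeping 34.5456.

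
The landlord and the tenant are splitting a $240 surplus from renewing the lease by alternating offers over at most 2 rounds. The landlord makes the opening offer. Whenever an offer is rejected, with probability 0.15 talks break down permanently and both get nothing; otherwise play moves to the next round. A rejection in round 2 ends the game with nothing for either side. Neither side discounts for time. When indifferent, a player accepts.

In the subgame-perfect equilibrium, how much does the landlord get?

By backward induction:
Round 2 (the tenant proposes): the landlord will accept anything ≥ 0, so the tenant offers 0 and keeps 240.
Round 1 (the landlord proposes): rejecting gives the tenant an expected 0.85 × 240 = 204, so the landlord offers 204, keeping 36.

36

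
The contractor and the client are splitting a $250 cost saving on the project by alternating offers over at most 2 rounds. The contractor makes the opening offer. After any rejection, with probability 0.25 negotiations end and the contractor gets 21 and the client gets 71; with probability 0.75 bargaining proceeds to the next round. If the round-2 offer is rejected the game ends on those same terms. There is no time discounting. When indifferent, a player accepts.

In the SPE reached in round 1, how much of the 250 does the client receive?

Round 2 (the client proposes): the contractor gets 21 if talks fail, so the client offers 21 and keeps 229.
Round 1 (the contractor proposes): rejecting gives the client an expected 0.75 × 229 + 0.25 × 71 = 189.5. The contractor offers 189.5 and keeps 250 − 189.5 = 60.5.

189.5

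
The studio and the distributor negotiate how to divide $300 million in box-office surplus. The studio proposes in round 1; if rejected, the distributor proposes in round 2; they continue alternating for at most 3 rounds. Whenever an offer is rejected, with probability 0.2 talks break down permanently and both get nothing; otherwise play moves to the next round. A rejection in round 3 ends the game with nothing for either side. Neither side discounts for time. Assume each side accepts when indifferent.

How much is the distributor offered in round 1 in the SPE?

48

Round 3 (the studio proposes): rejection yields 0 for the distributor; the studio offers 0 and keeps 300.
Round 2 (the distributor proposes): rejecting gives the studio an expected 0.8 × 300 = 240; the distributor offers that and keeps 60.
Round 1 (the studio proposes): rejecting gives the distributor an expected 0.8 × 60 = 48. The studio offers 48 and keeps 300 − 48 = 252.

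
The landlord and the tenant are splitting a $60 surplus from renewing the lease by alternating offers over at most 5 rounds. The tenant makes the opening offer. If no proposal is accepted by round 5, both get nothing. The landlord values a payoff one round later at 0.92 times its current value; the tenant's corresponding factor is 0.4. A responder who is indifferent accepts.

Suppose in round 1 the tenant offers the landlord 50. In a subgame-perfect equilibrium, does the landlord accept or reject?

Round 5 (the tenant proposes): rejection yields 0 for the landlord; the tenant offers 0 and keeps 60.
Round 4 (the landlord proposes): the tenant can get 60 next round, worth 0.4 × 60 = 24 now. The landlord offers 24 and keeps 60 − 24 = 36.
Round 3 (the tenant proposes): the landlord can get 36 next round, worth 0.92 × 36 = 33.12 now, so the tenant offers 33.12, keeping 26.88.
Round 2 (the landlord proposes): the tenant can get 26.88 next round, worth 0.4 × 26.88 = 10.752 now. The landlord offers 10.752 and keeps 60 − 10.752 = 49.248.
So by rejecting in round 1, the landlord gets 49.248 next round, worth 0.92 × 49.248 = 45.30816 now.
Offer 50 ≥ 45.30816, so the landlord accepts.

Accept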